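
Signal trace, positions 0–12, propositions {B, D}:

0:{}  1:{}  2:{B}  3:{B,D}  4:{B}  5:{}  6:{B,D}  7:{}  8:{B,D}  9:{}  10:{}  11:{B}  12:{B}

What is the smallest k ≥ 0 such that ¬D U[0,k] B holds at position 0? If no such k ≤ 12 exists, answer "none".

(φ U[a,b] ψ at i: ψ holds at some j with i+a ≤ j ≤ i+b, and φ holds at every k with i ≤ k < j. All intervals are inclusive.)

2

Need earliest j ≥ 0 with B, and ¬D at every k in [0,j-1].
  j=0: rhs fails.
  j=1: rhs fails.
  j=2: rhs holds; lhs holds on [0,1]. k = 2.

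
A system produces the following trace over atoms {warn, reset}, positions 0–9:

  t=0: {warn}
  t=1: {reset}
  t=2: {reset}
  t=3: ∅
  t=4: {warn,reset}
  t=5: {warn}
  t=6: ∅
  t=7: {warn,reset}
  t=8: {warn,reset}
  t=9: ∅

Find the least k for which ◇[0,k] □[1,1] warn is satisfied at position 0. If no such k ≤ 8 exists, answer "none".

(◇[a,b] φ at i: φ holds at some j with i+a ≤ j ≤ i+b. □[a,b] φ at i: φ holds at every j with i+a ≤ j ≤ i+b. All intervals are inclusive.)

Scan j = 0,1,… for □[1,1] warn:
  j=0: fails
  j=1: fails
  j=2: fails
  j=3: holds
First hit at j=3, so smallest k = 3-0 = 3.

3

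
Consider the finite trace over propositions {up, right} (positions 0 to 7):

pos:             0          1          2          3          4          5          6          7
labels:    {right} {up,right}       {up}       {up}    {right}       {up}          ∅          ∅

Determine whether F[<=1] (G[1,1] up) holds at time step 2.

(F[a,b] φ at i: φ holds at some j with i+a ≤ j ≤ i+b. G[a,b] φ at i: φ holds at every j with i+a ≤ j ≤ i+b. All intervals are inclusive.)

Check G[1,1] up at each j in [2,3]:
  j=2: holds on [3,3]
  j=3: fails at 4
Found at j=2 → formula holds.

Yes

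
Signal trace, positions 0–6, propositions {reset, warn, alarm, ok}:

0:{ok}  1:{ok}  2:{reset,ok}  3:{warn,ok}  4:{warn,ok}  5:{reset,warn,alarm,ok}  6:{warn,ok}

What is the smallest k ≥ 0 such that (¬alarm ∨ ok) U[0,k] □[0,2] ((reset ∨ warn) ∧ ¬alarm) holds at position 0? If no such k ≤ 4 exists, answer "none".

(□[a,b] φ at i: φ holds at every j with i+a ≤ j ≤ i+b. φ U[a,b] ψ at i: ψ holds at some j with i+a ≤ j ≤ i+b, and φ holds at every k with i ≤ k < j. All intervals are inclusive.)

2

Need earliest j ≥ 0 with □[0,2] ((reset ∨ warn) ∧ ¬alarm), and (¬alarm ∨ ok) at every k in [0,j-1].
  j=0: rhs fails.
  j=1: rhs fails.
  j=2: rhs holds; lhs holds on [0,1]. k = 2.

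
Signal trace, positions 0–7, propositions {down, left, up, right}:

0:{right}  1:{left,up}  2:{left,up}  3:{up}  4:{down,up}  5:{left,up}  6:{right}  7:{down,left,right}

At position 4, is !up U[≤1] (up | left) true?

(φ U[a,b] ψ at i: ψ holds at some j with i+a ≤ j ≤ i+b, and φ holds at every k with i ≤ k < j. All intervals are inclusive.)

Holds

Need some j in [4,5] with (up | left), and !up at every k in [4,j-1].
  j=4: (up | left) holds; no prefix to check → satisfied.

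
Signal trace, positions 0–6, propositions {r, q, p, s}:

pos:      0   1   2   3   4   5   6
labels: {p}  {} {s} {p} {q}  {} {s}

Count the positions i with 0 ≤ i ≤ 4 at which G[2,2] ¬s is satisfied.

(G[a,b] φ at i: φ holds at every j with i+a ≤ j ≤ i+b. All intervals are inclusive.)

3

Evaluate at each i in [0,4]:
  i=0: ✗ (fails at j=2)
  i=1: ✓ (all of [3,3])
  i=2: ✓ (all of [4,4])
  i=3: ✓ (all of [5,5])
  i=4: ✗ (fails at j=6)
Positions where it holds: {1, 2, 3} → 3.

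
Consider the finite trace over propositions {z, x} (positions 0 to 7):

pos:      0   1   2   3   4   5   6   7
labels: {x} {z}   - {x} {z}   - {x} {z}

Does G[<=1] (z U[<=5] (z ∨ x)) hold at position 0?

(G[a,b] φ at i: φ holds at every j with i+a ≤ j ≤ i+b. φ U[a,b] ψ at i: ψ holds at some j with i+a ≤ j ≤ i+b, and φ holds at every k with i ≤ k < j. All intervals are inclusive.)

Yes

Check (z U[<=5] (z ∨ x)) at every j in [0,1]:
  j=0: holds
  j=1: holds
All positions satisfy it → formula holds.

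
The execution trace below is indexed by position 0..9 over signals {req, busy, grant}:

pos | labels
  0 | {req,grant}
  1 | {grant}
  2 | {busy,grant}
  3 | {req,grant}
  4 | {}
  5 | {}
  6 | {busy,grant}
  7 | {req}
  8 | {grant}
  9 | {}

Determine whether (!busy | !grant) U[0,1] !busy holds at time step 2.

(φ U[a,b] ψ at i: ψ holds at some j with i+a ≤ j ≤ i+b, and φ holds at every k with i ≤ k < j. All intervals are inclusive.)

No

Need some j in [2,3] with !busy, and (!busy | !grant) at every k in [2,j-1].
  j=2: !busy false.
  j=3: !busy holds, but (!busy | !grant) fails at k=2 → not this j.
No j in the window works → until fails.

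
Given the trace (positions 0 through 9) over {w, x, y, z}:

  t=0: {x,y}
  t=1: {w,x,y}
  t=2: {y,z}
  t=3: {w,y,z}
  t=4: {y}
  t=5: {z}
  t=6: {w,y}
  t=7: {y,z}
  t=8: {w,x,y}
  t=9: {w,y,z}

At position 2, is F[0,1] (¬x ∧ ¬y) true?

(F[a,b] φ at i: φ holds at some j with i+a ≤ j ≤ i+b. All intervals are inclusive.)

Does not hold

Check (¬x ∧ ¬y) at each j in [2,3]:
  j=2: false
  j=3: false
No position in the window satisfies it → formula fails.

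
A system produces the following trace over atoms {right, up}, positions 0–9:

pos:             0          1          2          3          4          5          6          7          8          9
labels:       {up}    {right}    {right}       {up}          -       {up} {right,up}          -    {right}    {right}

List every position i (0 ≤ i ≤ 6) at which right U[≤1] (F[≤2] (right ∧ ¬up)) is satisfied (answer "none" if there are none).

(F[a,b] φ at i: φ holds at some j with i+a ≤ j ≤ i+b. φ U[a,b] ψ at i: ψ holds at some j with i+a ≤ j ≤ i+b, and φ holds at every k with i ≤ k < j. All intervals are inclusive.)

0, 1, 2, 6

Evaluate at each i in [0,6]:
  i=0: ✓ (rhs at j=0)
  i=1: ✓ (rhs at j=1)
  i=2: ✓ (rhs at j=2)
  i=3: ✗ (no rhs in [3,4])
  i=4: ✗ (no rhs in [4,5])
  i=5: ✗ (lhs fails at k=5 before rhs at j=6)
  i=6: ✓ (rhs at j=6)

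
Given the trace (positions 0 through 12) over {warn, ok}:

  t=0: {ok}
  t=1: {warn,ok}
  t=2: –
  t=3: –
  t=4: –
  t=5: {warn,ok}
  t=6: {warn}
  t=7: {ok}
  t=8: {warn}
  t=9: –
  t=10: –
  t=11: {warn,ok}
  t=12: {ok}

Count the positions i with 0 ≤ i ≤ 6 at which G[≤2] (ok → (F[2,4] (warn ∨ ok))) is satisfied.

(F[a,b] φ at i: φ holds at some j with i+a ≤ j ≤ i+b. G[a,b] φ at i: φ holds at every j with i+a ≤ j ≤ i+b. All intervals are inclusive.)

6

Evaluate at each i in [0,6]:
  i=0: ✗ (fails at j=0)
  i=1: ✓ (all of [1,3])
  i=2: ✓ (all of [2,4])
  i=3: ✓ (all of [3,5])
  i=4: ✓ (all of [4,6])
  i=5: ✓ (all of [5,7])
  i=6: ✓ (all of [6,8])
Positions where it holds: {1, 2, 3, 4, 5, 6} → 6.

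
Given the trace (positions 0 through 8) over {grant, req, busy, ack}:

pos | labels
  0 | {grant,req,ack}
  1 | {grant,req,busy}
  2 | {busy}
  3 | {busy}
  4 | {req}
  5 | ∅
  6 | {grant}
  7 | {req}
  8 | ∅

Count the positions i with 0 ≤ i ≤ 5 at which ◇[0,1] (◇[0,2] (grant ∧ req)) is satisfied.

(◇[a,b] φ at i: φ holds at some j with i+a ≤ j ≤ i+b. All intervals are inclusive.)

Evaluate at each i in [0,5]:
  i=0: ✓ (witness j=0)
  i=1: ✓ (witness j=1)
  i=2: ✗ (none in [2,3])
  i=3: ✗ (none in [3,4])
  i=4: ✗ (none in [4,5])
  i=5: ✗ (none in [5,6])
Positions where it holds: {0, 1} → 2.

2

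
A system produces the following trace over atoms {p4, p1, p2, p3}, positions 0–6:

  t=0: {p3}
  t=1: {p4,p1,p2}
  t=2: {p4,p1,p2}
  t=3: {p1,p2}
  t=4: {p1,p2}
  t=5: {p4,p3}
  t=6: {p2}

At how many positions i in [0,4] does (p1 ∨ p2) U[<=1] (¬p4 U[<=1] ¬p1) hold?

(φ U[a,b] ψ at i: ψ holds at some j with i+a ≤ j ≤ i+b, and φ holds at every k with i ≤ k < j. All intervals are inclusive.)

Evaluate at each i in [0,4]:
  i=0: ✓ (rhs at j=0)
  i=1: ✗ (no rhs in [1,2])
  i=2: ✗ (no rhs in [2,3])
  i=3: ✓ (rhs at j=4; lhs holds on [3,3])
  i=4: ✓ (rhs at j=4)
Positions where it holds: {0, 3, 4} → 3.

3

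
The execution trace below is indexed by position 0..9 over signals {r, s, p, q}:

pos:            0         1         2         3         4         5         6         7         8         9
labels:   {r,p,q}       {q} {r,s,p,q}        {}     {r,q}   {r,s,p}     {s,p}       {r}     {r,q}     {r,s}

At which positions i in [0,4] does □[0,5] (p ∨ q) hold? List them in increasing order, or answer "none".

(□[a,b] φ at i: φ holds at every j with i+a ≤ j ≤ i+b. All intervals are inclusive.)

Evaluate at each i in [0,4]:
  i=0: ✗ (fails at j=3)
  i=1: ✗ (fails at j=3)
  i=2: ✗ (fails at j=3)
  i=3: ✗ (fails at j=3)
  i=4: ✗ (fails at j=7)

none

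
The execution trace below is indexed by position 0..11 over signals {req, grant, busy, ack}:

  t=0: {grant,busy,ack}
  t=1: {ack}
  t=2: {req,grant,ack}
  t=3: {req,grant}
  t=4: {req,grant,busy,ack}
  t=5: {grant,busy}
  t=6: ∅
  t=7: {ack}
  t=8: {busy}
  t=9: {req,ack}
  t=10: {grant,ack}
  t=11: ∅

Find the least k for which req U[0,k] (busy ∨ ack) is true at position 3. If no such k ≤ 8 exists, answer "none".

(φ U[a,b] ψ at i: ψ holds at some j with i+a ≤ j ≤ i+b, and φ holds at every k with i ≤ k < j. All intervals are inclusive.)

Need earliest j ≥ 3 with (busy ∨ ack), and req at every k in [3,j-1].
  j=3: rhs fails.
  j=4: rhs holds; lhs holds on [3,3]. k = 1.

1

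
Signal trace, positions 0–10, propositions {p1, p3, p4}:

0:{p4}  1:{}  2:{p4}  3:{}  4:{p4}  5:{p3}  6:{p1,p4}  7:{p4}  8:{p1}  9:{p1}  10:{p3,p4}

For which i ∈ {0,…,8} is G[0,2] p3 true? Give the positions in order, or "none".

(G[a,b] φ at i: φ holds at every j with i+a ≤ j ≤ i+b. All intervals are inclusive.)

Evaluate at each i in [0,8]:
  i=0: ✗ (fails at j=0)
  i=1: ✗ (fails at j=1)
  i=2: ✗ (fails at j=2)
  i=3: ✗ (fails at j=3)
  i=4: ✗ (fails at j=4)
  i=5: ✗ (fails at j=6)
  i=6: ✗ (fails at j=6)
  i=7: ✗ (fails at j=7)
  i=8: ✗ (fails at j=8)

none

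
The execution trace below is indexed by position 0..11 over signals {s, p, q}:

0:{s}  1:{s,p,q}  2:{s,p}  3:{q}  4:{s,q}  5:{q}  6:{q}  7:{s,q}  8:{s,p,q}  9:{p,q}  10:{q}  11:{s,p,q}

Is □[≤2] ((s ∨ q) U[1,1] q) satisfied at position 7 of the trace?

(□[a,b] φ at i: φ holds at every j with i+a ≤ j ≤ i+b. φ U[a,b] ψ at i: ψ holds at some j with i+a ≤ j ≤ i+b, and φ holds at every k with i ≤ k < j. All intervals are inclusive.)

Check ((s ∨ q) U[1,1] q) at every j in [7,9]:
  j=7: holds
  j=8: holds
  j=9: holds
All positions satisfy it → formula holds.

Holds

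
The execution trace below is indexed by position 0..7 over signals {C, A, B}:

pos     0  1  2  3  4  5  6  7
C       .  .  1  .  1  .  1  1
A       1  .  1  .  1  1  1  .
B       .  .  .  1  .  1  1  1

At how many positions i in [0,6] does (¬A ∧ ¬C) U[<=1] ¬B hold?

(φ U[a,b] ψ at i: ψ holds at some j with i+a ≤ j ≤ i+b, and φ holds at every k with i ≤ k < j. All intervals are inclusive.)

5

Evaluate at each i in [0,6]:
  i=0: ✓ (rhs at j=0)
  i=1: ✓ (rhs at j=1)
  i=2: ✓ (rhs at j=2)
  i=3: ✓ (rhs at j=4; lhs holds on [3,3])
  i=4: ✓ (rhs at j=4)
  i=5: ✗ (no rhs in [5,6])
  i=6: ✗ (no rhs in [6,7])
Positions where it holds: {0, 1, 2, 3, 4} → 5.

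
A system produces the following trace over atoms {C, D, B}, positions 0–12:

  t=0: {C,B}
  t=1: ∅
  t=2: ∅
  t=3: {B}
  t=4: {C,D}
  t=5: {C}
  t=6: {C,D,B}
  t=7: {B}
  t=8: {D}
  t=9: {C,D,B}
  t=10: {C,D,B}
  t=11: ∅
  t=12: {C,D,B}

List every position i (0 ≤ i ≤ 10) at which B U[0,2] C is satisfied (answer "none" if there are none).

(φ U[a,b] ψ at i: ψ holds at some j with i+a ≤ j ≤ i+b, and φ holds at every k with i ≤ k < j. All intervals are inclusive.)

Evaluate at each i in [0,10]:
  i=0: ✓ (rhs at j=0)
  i=1: ✗ (no rhs in [1,3])
  i=2: ✗ (lhs fails at k=2 before rhs at j=4)
  i=3: ✓ (rhs at j=4; lhs holds on [3,3])
  i=4: ✓ (rhs at j=4)
  i=5: ✓ (rhs at j=5)
  i=6: ✓ (rhs at j=6)
  i=7: ✗ (lhs fails at k=8 before rhs at j=9)
  i=8: ✗ (lhs fails at k=8 before rhs at j=9)
  i=9: ✓ (rhs at j=9)
  i=10: ✓ (rhs at j=10)

0, 3, 4, 5, 6, 9, 10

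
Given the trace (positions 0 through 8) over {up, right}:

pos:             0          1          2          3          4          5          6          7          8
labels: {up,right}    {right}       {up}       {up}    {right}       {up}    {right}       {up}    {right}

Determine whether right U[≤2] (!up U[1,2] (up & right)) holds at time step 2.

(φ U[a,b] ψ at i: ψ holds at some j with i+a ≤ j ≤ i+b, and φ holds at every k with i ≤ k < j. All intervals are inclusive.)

Need some j in [2,4] with (!up U[1,2] (up & right)), and right at every k in [2,j-1].
  j=2: (!up U[1,2] (up & right)) — fails.
  j=3: (!up U[1,2] (up & right)) — fails.
  j=4: (!up U[1,2] (up & right)) — fails.
No j in the window works → until fails.

No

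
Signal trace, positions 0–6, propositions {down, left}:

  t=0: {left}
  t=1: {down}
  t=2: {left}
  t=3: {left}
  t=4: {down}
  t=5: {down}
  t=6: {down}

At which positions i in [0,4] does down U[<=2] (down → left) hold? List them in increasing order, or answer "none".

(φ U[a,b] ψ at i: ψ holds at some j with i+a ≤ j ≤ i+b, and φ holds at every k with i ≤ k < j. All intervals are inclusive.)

0, 1, 2, 3

Evaluate at each i in [0,4]:
  i=0: ✓ (rhs at j=0)
  i=1: ✓ (rhs at j=2; lhs holds on [1,1])
  i=2: ✓ (rhs at j=2)
  i=3: ✓ (rhs at j=3)
  i=4: ✗ (no rhs in [4,6])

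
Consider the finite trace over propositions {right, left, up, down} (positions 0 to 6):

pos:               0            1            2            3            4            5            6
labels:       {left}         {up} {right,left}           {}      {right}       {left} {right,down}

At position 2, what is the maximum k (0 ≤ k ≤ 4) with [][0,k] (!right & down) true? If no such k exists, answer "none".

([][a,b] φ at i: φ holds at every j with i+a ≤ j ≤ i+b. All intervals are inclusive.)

(!right & down) must hold from j=2 onward; find where it first fails.
  j=2: fails → no k works.

none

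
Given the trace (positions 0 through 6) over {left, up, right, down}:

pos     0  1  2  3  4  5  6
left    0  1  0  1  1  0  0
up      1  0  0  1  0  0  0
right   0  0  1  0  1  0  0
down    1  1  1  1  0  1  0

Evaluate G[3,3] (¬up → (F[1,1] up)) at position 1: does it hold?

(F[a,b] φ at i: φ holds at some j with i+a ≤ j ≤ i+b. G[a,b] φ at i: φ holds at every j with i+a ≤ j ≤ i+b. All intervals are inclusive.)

No

Check (¬up → (F[1,1] up)) at every j in [4,4]:
  j=4: antecedent true; consequent fails (none in [5,5]) → ✗
Fails at j=4 → formula fails.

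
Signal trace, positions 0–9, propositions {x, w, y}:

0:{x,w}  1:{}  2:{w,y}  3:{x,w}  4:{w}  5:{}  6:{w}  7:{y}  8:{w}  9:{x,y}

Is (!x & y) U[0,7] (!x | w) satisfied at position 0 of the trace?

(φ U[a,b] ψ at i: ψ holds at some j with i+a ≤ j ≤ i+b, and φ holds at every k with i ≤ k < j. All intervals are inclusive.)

Need some j in [0,7] with (!x | w), and (!x & y) at every k in [0,j-1].
  j=0: (!x | w) holds; no prefix to check → satisfied.

Yes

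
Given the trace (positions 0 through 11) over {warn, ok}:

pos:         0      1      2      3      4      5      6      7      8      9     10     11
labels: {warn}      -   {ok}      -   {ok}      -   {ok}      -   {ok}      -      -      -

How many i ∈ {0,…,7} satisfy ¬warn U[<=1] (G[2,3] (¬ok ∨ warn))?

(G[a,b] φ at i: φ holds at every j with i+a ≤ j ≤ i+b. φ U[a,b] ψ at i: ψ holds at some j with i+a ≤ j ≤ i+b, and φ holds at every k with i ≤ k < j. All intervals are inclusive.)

2

Evaluate at each i in [0,7]:
  i=0: ✗ (no rhs in [0,1])
  i=1: ✗ (no rhs in [1,2])
  i=2: ✗ (no rhs in [2,3])
  i=3: ✗ (no rhs in [3,4])
  i=4: ✗ (no rhs in [4,5])
  i=5: ✗ (no rhs in [5,6])
  i=6: ✓ (rhs at j=7; lhs holds on [6,6])
  i=7: ✓ (rhs at j=7)
Positions where it holds: {6, 7} → 2.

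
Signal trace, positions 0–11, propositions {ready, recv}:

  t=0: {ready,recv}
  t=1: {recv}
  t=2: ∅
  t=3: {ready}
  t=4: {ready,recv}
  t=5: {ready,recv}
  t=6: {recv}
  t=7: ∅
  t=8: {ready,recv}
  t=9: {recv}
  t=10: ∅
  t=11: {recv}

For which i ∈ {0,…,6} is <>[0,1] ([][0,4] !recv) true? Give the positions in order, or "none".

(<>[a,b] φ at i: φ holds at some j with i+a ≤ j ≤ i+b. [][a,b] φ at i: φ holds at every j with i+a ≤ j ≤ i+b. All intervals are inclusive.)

none

Evaluate at each i in [0,6]:
  i=0: ✗ (none in [0,1])
  i=1: ✗ (none in [1,2])
  i=2: ✗ (none in [2,3])
  i=3: ✗ (none in [3,4])
  i=4: ✗ (none in [4,5])
  i=5: ✗ (none in [5,6])
  i=6: ✗ (none in [6,7])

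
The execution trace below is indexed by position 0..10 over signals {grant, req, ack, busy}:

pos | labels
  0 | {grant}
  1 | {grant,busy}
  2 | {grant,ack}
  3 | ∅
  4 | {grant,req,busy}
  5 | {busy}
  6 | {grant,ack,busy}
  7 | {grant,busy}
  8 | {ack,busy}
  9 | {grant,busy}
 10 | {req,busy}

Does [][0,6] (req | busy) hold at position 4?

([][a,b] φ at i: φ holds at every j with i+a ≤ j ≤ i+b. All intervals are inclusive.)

True

Check (req | busy) at every j in [4,10]:
  j=4: true
  j=5: true
  j=6: true
  j=7: true
  j=8: true
  j=9: true
  j=10: true
All positions satisfy it → formula holds.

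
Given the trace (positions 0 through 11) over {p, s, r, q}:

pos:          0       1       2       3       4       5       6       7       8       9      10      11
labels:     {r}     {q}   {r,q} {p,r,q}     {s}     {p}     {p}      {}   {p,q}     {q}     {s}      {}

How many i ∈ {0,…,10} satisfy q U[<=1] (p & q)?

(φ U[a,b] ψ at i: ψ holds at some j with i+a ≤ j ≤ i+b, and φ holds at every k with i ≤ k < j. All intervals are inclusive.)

3

Evaluate at each i in [0,10]:
  i=0: ✗ (no rhs in [0,1])
  i=1: ✗ (no rhs in [1,2])
  i=2: ✓ (rhs at j=3; lhs holds on [2,2])
  i=3: ✓ (rhs at j=3)
  i=4: ✗ (no rhs in [4,5])
  i=5: ✗ (no rhs in [5,6])
  i=6: ✗ (no rhs in [6,7])
  i=7: ✗ (lhs fails at k=7 before rhs at j=8)
  i=8: ✓ (rhs at j=8)
  i=9: ✗ (no rhs in [9,10])
  i=10: ✗ (no rhs in [10,11])
Positions where it holds: {2, 3, 8} → 3.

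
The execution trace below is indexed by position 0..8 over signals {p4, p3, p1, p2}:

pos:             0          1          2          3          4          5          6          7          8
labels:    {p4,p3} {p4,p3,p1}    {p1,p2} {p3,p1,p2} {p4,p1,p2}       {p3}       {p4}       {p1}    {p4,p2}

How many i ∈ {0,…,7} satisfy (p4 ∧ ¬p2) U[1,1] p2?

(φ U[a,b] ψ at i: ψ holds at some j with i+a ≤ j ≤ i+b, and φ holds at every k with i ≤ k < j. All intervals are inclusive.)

Evaluate at each i in [0,7]:
  i=0: ✗ (no rhs in [1,1])
  i=1: ✓ (rhs at j=2; lhs holds on [1,1])
  i=2: ✗ (lhs fails at k=2 before rhs at j=3)
  i=3: ✗ (lhs fails at k=3 before rhs at j=4)
  i=4: ✗ (no rhs in [5,5])
  i=5: ✗ (no rhs in [6,6])
  i=6: ✗ (no rhs in [7,7])
  i=7: ✗ (lhs fails at k=7 before rhs at j=8)
Positions where it holds: {1} → 1.

1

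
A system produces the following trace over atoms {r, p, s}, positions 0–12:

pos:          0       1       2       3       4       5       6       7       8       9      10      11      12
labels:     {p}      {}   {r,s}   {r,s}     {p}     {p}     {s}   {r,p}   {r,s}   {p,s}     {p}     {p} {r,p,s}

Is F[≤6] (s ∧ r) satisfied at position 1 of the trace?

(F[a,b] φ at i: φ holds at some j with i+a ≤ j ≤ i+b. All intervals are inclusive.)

Check (s ∧ r) at each j in [1,7]:
  j=1: false
  j=2: true
  j=3: true
  j=4: false
  j=5: false
  j=6: false
  j=7: false
Found at j=2 → formula holds.

Holds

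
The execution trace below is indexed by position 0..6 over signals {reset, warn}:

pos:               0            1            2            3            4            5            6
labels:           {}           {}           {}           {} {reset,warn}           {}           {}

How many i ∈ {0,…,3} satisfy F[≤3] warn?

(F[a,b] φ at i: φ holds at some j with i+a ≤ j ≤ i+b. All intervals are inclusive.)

3

Evaluate at each i in [0,3]:
  i=0: ✗ (none in [0,3])
  i=1: ✓ (witness j=4)
  i=2: ✓ (witness j=4)
  i=3: ✓ (witness j=4)
Positions where it holds: {1, 2, 3} → 3.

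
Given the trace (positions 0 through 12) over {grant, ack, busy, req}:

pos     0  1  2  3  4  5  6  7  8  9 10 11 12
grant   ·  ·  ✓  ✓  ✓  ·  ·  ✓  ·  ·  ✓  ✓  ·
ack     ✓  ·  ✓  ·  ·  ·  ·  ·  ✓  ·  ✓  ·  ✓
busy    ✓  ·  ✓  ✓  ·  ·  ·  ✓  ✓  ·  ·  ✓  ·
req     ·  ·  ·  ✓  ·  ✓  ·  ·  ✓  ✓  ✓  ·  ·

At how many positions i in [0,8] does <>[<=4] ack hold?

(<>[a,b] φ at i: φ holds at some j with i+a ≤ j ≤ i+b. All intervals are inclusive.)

Evaluate at each i in [0,8]:
  i=0: ✓ (witness j=0)
  i=1: ✓ (witness j=2)
  i=2: ✓ (witness j=2)
  i=3: ✗ (none in [3,7])
  i=4: ✓ (witness j=8)
  i=5: ✓ (witness j=8)
  i=6: ✓ (witness j=8)
  i=7: ✓ (witness j=8)
  i=8: ✓ (witness j=8)
Positions where it holds: {0, 1, 2, 4, 5, 6, 7, 8} → 8.

8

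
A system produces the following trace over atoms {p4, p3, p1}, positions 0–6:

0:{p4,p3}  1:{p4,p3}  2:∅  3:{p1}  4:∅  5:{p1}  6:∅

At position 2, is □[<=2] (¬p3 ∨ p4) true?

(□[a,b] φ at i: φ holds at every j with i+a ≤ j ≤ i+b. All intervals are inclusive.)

Yes

Check (¬p3 ∨ p4) at every j in [2,4]:
  j=2: true
  j=3: true
  j=4: true
All positions satisfy it → formula holds.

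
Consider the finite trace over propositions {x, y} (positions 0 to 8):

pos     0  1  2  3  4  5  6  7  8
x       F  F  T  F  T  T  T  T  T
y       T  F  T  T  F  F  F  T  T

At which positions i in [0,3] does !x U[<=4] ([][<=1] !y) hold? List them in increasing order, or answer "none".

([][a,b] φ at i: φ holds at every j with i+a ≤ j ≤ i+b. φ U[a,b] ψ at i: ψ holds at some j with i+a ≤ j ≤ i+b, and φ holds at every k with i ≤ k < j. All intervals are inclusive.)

Evaluate at each i in [0,3]:
  i=0: ✗ (lhs fails at k=2 before rhs at j=4)
  i=1: ✗ (lhs fails at k=2 before rhs at j=4)
  i=2: ✗ (lhs fails at k=2 before rhs at j=4)
  i=3: ✓ (rhs at j=4; lhs holds on [3,3])

3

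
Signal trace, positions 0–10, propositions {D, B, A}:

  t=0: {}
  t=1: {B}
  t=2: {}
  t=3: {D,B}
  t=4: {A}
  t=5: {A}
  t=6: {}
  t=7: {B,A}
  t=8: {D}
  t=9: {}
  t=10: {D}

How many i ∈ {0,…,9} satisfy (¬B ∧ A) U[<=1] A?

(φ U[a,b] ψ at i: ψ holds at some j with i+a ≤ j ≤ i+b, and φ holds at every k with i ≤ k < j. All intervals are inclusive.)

Evaluate at each i in [0,9]:
  i=0: ✗ (no rhs in [0,1])
  i=1: ✗ (no rhs in [1,2])
  i=2: ✗ (no rhs in [2,3])
  i=3: ✗ (lhs fails at k=3 before rhs at j=4)
  i=4: ✓ (rhs at j=4)
  i=5: ✓ (rhs at j=5)
  i=6: ✗ (lhs fails at k=6 before rhs at j=7)
  i=7: ✓ (rhs at j=7)
  i=8: ✗ (no rhs in [8,9])
  i=9: ✗ (no rhs in [9,10])
Positions where it holds: {4, 5, 7} → 3.

3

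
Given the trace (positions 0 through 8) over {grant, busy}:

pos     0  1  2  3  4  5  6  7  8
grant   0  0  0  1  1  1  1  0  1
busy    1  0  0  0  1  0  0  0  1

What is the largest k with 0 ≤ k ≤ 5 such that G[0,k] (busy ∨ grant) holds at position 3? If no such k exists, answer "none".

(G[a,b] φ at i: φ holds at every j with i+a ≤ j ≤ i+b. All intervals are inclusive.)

3

(busy ∨ grant) must hold from j=3 onward; find where it first fails.
  j=3: holds
  j=4: holds
  j=5: holds
  j=6: holds
  j=7: fails
Holds on [3,6], so largest k = 3.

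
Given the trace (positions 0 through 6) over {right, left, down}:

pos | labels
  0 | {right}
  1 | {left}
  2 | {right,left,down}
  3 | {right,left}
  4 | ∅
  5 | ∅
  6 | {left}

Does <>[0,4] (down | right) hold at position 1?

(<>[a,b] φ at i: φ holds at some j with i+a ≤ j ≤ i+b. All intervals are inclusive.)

Check (down | right) at each j in [1,5]:
  j=1: false
  j=2: true
  j=3: true
  j=4: false
  j=5: false
Found at j=2 → formula holds.

Holds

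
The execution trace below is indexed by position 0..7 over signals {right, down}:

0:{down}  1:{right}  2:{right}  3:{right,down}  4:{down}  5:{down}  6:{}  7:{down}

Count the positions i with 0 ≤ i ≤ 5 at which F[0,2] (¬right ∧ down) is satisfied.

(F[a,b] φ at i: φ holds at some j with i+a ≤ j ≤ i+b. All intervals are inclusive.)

5

Evaluate at each i in [0,5]:
  i=0: ✓ (witness j=0)
  i=1: ✗ (none in [1,3])
  i=2: ✓ (witness j=4)
  i=3: ✓ (witness j=4)
  i=4: ✓ (witness j=4)
  i=5: ✓ (witness j=5)
Positions where it holds: {0, 2, 3, 4, 5} → 5.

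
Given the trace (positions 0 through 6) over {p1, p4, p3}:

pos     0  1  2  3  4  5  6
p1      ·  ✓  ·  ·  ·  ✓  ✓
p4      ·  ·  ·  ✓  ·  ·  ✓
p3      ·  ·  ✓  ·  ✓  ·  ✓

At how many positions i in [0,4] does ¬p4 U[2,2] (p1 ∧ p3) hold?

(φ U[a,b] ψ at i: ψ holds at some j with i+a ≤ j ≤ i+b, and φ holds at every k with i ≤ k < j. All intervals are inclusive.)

1

Evaluate at each i in [0,4]:
  i=0: ✗ (no rhs in [2,2])
  i=1: ✗ (no rhs in [3,3])
  i=2: ✗ (no rhs in [4,4])
  i=3: ✗ (no rhs in [5,5])
  i=4: ✓ (rhs at j=6; lhs holds on [4,5])
Positions where it holds: {4} → 1.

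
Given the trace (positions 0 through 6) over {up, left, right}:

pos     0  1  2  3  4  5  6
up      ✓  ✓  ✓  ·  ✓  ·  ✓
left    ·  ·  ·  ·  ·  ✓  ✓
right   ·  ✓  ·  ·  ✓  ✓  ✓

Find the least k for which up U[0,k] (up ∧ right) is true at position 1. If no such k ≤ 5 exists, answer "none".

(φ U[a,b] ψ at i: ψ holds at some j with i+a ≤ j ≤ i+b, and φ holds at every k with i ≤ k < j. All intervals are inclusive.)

0

Need earliest j ≥ 1 with (up ∧ right), and up at every k in [1,j-1].
  j=1: rhs holds (empty prefix). k = 0.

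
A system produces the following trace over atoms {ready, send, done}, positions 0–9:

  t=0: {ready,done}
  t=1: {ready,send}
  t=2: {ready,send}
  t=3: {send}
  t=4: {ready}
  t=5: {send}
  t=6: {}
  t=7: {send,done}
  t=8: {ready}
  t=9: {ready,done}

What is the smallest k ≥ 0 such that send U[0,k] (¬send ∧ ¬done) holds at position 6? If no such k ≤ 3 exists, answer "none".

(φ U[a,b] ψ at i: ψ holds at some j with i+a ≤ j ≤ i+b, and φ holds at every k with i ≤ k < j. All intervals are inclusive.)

Need earliest j ≥ 6 with (¬send ∧ ¬done), and send at every k in [6,j-1].
  j=6: rhs holds (empty prefix). k = 0.

0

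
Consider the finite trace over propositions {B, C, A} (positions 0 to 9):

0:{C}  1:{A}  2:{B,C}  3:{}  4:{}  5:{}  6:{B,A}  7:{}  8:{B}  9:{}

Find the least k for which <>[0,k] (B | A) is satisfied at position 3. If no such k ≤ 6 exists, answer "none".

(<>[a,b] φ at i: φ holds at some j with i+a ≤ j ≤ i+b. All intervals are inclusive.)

3

Scan j = 3,4,… for (B | A):
  j=3: fails
  j=4: fails
  j=5: fails
  j=6: holds
First hit at j=6, so smallest k = 6-3 = 3.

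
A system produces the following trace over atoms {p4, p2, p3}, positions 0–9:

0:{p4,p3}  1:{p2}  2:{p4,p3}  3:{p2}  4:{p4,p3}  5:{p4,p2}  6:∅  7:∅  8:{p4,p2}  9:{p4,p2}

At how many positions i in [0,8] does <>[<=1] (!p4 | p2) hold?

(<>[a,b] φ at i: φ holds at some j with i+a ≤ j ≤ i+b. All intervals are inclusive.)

Evaluate at each i in [0,8]:
  i=0: ✓ (witness j=1)
  i=1: ✓ (witness j=1)
  i=2: ✓ (witness j=3)
  i=3: ✓ (witness j=3)
  i=4: ✓ (witness j=5)
  i=5: ✓ (witness j=5)
  i=6: ✓ (witness j=6)
  i=7: ✓ (witness j=7)
  i=8: ✓ (witness j=8)
Positions where it holds: {0, 1, 2, 3, 4, 5, 6, 7, 8} → 9.

9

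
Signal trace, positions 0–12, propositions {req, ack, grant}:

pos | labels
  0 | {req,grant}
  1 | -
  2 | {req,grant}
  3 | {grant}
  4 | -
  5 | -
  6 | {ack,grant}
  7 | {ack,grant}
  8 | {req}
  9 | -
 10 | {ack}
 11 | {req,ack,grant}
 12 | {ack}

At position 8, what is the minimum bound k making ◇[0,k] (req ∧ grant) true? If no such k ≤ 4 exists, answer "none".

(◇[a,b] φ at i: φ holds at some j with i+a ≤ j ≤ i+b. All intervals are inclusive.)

3

Scan j = 8,9,… for (req ∧ grant):
  j=8: fails
  j=9: fails
  j=10: fails
  j=11: holds
First hit at j=11, so smallest k = 11-8 = 3.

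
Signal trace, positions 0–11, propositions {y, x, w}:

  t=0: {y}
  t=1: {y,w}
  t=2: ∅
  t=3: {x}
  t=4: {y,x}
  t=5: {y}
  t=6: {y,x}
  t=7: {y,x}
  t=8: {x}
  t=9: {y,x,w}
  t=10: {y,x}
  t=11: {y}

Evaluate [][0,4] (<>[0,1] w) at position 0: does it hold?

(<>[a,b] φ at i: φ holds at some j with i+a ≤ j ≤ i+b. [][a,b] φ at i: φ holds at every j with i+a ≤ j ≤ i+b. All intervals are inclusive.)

Does not hold

Check <>[0,1] w at every j in [0,4]:
  j=0: holds (witness at 1)
  j=1: holds (witness at 1)
  j=2: fails (none in [2,3])
  j=3: fails (none in [3,4])
  j=4: fails (none in [4,5])
Fails at j=2 → formula fails.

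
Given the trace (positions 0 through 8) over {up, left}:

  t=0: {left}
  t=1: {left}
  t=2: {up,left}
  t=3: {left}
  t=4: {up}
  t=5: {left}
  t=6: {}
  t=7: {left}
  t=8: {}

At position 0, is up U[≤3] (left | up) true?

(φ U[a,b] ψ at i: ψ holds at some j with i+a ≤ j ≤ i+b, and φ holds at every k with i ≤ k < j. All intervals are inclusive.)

Need some j in [0,3] with (left | up), and up at every k in [0,j-1].
  j=0: (left | up) holds; no prefix to check → satisfied.

Holds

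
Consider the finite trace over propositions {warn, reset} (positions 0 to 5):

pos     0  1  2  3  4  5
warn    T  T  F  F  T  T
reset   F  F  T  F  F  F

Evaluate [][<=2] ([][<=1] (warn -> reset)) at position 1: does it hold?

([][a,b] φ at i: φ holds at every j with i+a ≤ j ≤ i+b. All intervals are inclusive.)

No

Check [][<=1] (warn -> reset) at every j in [1,3]:
  j=1: fails at 1
  j=2: holds on [2,3]
  j=3: fails at 4
Fails at j=1 → formula fails.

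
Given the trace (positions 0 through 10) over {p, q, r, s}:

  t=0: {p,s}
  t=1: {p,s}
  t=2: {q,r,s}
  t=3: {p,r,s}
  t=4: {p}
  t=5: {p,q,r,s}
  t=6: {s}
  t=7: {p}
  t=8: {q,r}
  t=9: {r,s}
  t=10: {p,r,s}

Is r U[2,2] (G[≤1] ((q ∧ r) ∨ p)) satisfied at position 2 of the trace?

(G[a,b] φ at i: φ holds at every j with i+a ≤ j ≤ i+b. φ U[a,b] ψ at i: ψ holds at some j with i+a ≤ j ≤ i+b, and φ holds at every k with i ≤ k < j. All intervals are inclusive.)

Yes

Need some j in [4,4] with G[≤1] ((q ∧ r) ∨ p), and r at every k in [2,j-1].
  j=4: G[≤1] ((q ∧ r) ∨ p) holds; r holds at every k in [2,3] → satisfied.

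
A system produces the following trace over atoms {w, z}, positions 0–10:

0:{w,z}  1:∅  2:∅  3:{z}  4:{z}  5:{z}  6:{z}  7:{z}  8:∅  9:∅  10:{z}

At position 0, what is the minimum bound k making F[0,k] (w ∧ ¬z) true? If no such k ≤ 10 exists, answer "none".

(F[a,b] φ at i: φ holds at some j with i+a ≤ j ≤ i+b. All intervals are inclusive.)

none

Scan j = 0,1,… for (w ∧ ¬z):
  j=0: fails
  j=1: fails
  j=2: fails
  j=3: fails
  j=4: fails
  j=5: fails
  j=6: fails
  j=7: fails
  j=8: fails
  j=9: fails
  j=10: fails
No j in [0,10] satisfies it → none.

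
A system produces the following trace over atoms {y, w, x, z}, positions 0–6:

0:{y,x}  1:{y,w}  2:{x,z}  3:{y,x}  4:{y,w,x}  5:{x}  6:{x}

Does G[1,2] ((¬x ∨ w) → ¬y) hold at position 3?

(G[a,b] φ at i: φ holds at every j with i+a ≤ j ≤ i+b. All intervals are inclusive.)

False

Check ((¬x ∨ w) → ¬y) at every j in [4,5]:
  j=4: antecedent true; consequent false → ✗
  j=5: antecedent false → ✓
Fails at j=4 → formula fails.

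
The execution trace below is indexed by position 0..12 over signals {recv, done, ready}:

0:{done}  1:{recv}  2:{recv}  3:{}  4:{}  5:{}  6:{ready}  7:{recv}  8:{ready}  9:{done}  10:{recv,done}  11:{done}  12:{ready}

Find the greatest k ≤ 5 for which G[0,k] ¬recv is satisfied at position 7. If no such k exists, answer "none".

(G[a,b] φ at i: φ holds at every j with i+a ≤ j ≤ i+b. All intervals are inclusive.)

none

¬recv must hold from j=7 onward; find where it first fails.
  j=7: fails → no k works.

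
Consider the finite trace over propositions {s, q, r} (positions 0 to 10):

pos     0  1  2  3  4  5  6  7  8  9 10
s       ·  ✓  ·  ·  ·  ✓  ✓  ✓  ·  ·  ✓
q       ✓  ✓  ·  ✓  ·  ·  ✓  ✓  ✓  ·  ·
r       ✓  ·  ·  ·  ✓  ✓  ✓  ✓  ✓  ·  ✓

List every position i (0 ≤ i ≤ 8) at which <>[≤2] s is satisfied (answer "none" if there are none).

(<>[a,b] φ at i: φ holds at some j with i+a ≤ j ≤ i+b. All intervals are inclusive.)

Evaluate at each i in [0,8]:
  i=0: ✓ (witness j=1)
  i=1: ✓ (witness j=1)
  i=2: ✗ (none in [2,4])
  i=3: ✓ (witness j=5)
  i=4: ✓ (witness j=5)
  i=5: ✓ (witness j=5)
  i=6: ✓ (witness j=6)
  i=7: ✓ (witness j=7)
  i=8: ✓ (witness j=10)

0, 1, 3, 4, 5, 6, 7, 8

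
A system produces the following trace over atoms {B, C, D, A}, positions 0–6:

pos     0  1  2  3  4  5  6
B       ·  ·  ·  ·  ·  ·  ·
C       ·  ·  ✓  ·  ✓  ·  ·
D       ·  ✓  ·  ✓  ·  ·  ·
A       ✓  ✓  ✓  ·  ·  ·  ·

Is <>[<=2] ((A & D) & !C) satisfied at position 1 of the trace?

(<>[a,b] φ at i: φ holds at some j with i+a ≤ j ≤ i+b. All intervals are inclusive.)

Check ((A & D) & !C) at each j in [1,3]:
  j=1: true
  j=2: false
  j=3: false
Found at j=1 → formula holds.

True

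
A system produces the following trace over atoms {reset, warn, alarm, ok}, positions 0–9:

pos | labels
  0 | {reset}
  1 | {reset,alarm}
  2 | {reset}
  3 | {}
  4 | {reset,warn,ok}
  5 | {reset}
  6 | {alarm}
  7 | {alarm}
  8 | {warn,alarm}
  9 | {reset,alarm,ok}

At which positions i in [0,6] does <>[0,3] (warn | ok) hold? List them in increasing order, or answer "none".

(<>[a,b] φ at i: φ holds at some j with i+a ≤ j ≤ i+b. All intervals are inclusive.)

Evaluate at each i in [0,6]:
  i=0: ✗ (none in [0,3])
  i=1: ✓ (witness j=4)
  i=2: ✓ (witness j=4)
  i=3: ✓ (witness j=4)
  i=4: ✓ (witness j=4)
  i=5: ✓ (witness j=8)
  i=6: ✓ (witness j=8)

1, 2, 3, 4, 5, 6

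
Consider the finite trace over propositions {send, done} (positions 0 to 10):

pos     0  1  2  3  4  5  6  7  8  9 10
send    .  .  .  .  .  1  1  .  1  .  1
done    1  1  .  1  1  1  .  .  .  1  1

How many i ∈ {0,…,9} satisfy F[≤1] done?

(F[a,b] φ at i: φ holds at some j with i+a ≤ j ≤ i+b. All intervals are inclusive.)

Evaluate at each i in [0,9]:
  i=0: ✓ (witness j=0)
  i=1: ✓ (witness j=1)
  i=2: ✓ (witness j=3)
  i=3: ✓ (witness j=3)
  i=4: ✓ (witness j=4)
  i=5: ✓ (witness j=5)
  i=6: ✗ (none in [6,7])
  i=7: ✗ (none in [7,8])
  i=8: ✓ (witness j=9)
  i=9: ✓ (witness j=9)
Positions where it holds: {0, 1, 2, 3, 4, 5, 8, 9} → 8.

8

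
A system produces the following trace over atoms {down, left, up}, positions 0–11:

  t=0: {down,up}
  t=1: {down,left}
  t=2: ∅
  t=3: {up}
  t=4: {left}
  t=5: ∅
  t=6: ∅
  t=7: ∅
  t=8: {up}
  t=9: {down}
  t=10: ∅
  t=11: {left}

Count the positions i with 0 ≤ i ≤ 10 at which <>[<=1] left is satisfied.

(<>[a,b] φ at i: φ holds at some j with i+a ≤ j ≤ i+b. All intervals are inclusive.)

Evaluate at each i in [0,10]:
  i=0: ✓ (witness j=1)
  i=1: ✓ (witness j=1)
  i=2: ✗ (none in [2,3])
  i=3: ✓ (witness j=4)
  i=4: ✓ (witness j=4)
  i=5: ✗ (none in [5,6])
  i=6: ✗ (none in [6,7])
  i=7: ✗ (none in [7,8])
  i=8: ✗ (none in [8,9])
  i=9: ✗ (none in [9,10])
  i=10: ✓ (witness j=11)
Positions where it holds: {0, 1, 3, 4, 10} → 5.

5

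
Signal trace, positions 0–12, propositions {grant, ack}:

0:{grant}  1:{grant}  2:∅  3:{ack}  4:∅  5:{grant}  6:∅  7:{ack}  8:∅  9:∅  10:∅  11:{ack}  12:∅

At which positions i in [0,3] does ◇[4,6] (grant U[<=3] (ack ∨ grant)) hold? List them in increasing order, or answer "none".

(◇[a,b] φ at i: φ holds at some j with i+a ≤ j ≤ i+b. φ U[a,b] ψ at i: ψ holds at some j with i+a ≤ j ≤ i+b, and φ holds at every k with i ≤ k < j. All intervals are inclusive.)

Evaluate at each i in [0,3]:
  i=0: ✓ (witness j=5)
  i=1: ✓ (witness j=5)
  i=2: ✓ (witness j=7)
  i=3: ✓ (witness j=7)

0, 1, 2, 3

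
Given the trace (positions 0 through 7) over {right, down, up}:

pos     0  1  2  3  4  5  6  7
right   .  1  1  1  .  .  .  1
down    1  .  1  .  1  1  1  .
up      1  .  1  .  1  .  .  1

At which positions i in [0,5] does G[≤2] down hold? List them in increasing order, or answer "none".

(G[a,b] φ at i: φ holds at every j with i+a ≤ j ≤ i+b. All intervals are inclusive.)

Evaluate at each i in [0,5]:
  i=0: ✗ (fails at j=1)
  i=1: ✗ (fails at j=1)
  i=2: ✗ (fails at j=3)
  i=3: ✗ (fails at j=3)
  i=4: ✓ (all of [4,6])
  i=5: ✗ (fails at j=7)

4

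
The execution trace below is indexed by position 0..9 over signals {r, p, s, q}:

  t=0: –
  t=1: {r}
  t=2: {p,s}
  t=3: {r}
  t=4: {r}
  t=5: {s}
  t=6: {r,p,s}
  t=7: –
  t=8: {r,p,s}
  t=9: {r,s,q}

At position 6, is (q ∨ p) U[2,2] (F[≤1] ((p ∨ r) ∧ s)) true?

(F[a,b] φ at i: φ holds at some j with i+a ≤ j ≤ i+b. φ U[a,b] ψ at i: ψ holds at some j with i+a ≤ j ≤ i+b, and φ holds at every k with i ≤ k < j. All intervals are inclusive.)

Need some j in [8,8] with F[≤1] ((p ∨ r) ∧ s), and (q ∨ p) at every k in [6,j-1].
  j=8: F[≤1] ((p ∨ r) ∧ s) holds, but (q ∨ p) fails at k=7 → not this j.
No j in the window works → until fails.

False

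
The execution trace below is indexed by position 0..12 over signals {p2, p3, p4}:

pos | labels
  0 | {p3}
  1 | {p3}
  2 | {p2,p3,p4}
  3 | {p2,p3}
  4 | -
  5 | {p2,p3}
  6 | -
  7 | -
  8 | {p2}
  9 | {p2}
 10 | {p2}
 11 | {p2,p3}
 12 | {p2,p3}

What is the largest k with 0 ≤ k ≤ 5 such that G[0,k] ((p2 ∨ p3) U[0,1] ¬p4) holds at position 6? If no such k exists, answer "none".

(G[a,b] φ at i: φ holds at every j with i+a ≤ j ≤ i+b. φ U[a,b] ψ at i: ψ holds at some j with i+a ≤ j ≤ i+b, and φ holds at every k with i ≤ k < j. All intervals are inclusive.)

((p2 ∨ p3) U[0,1] ¬p4) must hold from j=6 onward; find where it first fails.
  j=6: holds
  j=7: holds
  j=8: holds
  j=9: holds
  j=10: holds
  j=11: holds
Holds through j=11; largest k = 5.

5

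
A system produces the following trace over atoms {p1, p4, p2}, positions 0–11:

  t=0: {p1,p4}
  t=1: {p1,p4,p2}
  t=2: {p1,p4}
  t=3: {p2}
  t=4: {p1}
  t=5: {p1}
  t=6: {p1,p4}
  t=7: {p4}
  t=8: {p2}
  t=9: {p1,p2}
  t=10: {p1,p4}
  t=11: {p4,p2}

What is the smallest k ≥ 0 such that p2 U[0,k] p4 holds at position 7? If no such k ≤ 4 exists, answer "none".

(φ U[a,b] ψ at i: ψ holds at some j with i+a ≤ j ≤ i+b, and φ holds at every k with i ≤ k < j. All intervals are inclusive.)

0

Need earliest j ≥ 7 with p4, and p2 at every k in [7,j-1].
  j=7: rhs holds (empty prefix). k = 0.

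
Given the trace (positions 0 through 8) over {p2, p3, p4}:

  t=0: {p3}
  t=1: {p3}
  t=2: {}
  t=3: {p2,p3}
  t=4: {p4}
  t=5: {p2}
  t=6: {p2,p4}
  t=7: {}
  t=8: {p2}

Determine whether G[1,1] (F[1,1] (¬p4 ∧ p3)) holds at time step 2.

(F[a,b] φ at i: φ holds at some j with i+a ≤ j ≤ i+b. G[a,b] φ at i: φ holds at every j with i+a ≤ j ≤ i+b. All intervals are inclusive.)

Check F[1,1] (¬p4 ∧ p3) at every j in [3,3]:
  j=3: fails (none in [4,4])
Fails at j=3 → formula fails.

Does not hold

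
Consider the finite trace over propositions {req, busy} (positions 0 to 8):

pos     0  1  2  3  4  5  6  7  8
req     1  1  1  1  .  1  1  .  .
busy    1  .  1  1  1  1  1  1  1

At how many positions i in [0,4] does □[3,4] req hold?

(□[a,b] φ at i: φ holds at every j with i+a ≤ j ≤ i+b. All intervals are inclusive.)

Evaluate at each i in [0,4]:
  i=0: ✗ (fails at j=4)
  i=1: ✗ (fails at j=4)
  i=2: ✓ (all of [5,6])
  i=3: ✗ (fails at j=7)
  i=4: ✗ (fails at j=7)
Positions where it holds: {2} → 1.

1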